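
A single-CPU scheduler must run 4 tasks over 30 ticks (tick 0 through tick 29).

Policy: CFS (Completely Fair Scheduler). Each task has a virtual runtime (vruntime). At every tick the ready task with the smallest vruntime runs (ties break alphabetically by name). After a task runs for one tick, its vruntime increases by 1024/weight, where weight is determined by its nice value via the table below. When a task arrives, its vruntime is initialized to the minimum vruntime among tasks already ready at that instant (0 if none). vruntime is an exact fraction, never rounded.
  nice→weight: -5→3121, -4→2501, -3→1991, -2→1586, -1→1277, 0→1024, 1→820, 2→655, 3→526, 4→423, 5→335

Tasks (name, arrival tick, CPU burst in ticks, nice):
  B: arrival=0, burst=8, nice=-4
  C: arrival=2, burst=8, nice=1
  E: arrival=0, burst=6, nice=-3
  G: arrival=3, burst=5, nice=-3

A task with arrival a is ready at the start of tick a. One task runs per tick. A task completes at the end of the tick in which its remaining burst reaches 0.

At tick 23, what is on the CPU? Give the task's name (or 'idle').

t=0: vr[B=0 E=0] → run B
t=1: vr[B=1024/2501 E=0] → run E
t=2: vr[B=1024/2501 C=1024/2501 E=1024/1991] → run B
t=3: vr[B=2048/2501 C=1024/2501 E=1024/1991 G=1024/2501] → run C
t=4: vr[B=2048/2501 C=20736/12505 E=1024/1991 G=1024/2501] → run G
t=5: vr[B=2048/2501 C=20736/12505 E=1024/1991 G=4599808/4979491] → run E
t=6: vr[B=2048/2501 C=20736/12505 E=2048/1991 G=4599808/4979491] → run B
t=7: vr[B=3072/2501 C=20736/12505 E=2048/1991 G=4599808/4979491] → run G
t=8: vr[B=3072/2501 C=20736/12505 E=2048/1991 G=7160832/4979491] → run E
t=9: vr[B=3072/2501 C=20736/12505 E=3072/1991 G=7160832/4979491] → run B
t=10: vr[B=4096/2501 C=20736/12505 E=3072/1991 G=7160832/4979491] → run G
t=11: vr[B=4096/2501 C=20736/12505 E=3072/1991 G=9721856/4979491] → run E
t=12: vr[B=4096/2501 C=20736/12505 E=4096/1991 G=9721856/4979491] → run B
t=13: vr[B=5120/2501 C=20736/12505 E=4096/1991 G=9721856/4979491] → run C
t=14: vr[B=5120/2501 C=36352/12505 E=4096/1991 G=9721856/4979491] → run G
t=15: vr[B=5120/2501 C=36352/12505 E=4096/1991 G=12282880/4979491] → run B
t=16: vr[B=6144/2501 C=36352/12505 E=4096/1991 G=12282880/4979491] → run E
t=17: vr[B=6144/2501 C=36352/12505 E=5120/1991 G=12282880/4979491] → run B
t=18: vr[B=7168/2501 C=36352/12505 E=5120/1991 G=12282880/4979491] → run G
t=19: vr[B=7168/2501 C=36352/12505 E=5120/1991] → run E
t=20: vr[B=7168/2501 C=36352/12505] → run B
t=21: vr[C=36352/12505] → run C
t=22: vr[C=51968/12505] → run C
t=23: vr[C=67584/12505] → run C
t=24: vr[C=16640/2501] → run C
t=25: vr[C=98816/12505] → run C
t=26: vr[C=114432/12505] → run C
t=27: (idle)
t=28: (idle)
t=29: (idle)

running at tick 23 = C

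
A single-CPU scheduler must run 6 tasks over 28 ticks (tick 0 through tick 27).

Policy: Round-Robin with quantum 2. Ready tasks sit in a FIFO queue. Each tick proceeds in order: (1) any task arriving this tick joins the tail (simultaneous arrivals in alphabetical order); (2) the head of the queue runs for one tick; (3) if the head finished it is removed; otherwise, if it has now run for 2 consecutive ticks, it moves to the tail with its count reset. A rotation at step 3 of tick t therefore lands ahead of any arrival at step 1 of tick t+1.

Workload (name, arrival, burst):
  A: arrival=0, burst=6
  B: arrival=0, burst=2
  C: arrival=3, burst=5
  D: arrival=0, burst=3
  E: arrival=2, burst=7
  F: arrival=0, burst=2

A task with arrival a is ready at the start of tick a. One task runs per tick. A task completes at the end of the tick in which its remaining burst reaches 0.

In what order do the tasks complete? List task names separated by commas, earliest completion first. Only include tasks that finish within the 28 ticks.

t=0: queue=[A,B,D,F] q_used=0 → run A
t=1: queue=[A,B,D,F] q_used=1 → run A
t=2: queue=[B,D,F,A,E] q_used=0 → run B
t=3: queue=[B,D,F,A,E,C] q_used=1 → run B
t=4: queue=[D,F,A,E,C] q_used=0 → run D
t=5: queue=[D,F,A,E,C] q_used=1 → run D
t=6: queue=[F,A,E,C,D] q_used=0 → run F
t=7: queue=[F,A,E,C,D] q_used=1 → run F
t=8: queue=[A,E,C,D] q_used=0 → run A
t=9: queue=[A,E,C,D] q_used=1 → run A
t=10: queue=[E,C,D,A] q_used=0 → run E
t=11: queue=[E,C,D,A] q_used=1 → run E
t=12: queue=[C,D,A,E] q_used=0 → run C
t=13: queue=[C,D,A,E] q_used=1 → run C
t=14: queue=[D,A,E,C] q_used=0 → run D
t=15: queue=[A,E,C] q_used=0 → run A
t=16: queue=[A,E,C] q_used=1 → run A
t=17: queue=[E,C] q_used=0 → run E
t=18: queue=[E,C] q_used=1 → run E
t=19: queue=[C,E] q_used=0 → run C
t=20: queue=[C,E] q_used=1 → run C
t=21: queue=[E,C] q_used=0 → run E
t=22: queue=[E,C] q_used=1 → run E
t=23: queue=[C,E] q_used=0 → run C
t=24: queue=[E] q_used=0 → run E
t=25: (idle)
t=26: (idle)
t=27: (idle)

completion order = B, F, D, A, C, E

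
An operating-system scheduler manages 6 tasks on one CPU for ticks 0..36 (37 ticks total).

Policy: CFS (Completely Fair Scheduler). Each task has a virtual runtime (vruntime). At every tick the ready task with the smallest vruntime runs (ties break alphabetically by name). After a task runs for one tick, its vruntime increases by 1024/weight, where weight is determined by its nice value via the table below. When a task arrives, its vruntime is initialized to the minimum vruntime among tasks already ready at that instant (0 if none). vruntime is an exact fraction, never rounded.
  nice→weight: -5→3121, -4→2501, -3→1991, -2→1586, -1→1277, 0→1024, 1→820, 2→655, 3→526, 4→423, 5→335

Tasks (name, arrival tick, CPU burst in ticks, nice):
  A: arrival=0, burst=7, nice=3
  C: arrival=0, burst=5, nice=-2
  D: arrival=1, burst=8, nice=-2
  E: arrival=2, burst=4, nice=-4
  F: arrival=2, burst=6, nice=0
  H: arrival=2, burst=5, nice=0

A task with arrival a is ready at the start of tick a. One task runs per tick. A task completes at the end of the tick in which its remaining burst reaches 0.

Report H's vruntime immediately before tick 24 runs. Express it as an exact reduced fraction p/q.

vruntime(H, start of tick 24) = 4/1

t=0: vr[A=0 C=0] → run A
t=1: vr[A=512/263 C=0 D=0] → run C
t=2: vr[A=512/263 C=512/793 D=0 E=0 F=0 H=0] → run D
t=3: vr[A=512/263 C=512/793 D=512/793 E=0 F=0 H=0] → run E
t=4: vr[A=512/263 C=512/793 D=512/793 E=1024/2501 F=0 H=0] → run F
t=5: vr[A=512/263 C=512/793 D=512/793 E=1024/2501 F=1 H=0] → run H
t=6: vr[A=512/263 C=512/793 D=512/793 E=1024/2501 F=1 H=1] → run E
t=7: vr[A=512/263 C=512/793 D=512/793 E=2048/2501 F=1 H=1] → run C
t=8: vr[A=512/263 C=1024/793 D=512/793 E=2048/2501 F=1 H=1] → run D
t=9: vr[A=512/263 C=1024/793 D=1024/793 E=2048/2501 F=1 H=1] → run E
t=10: vr[A=512/263 C=1024/793 D=1024/793 E=3072/2501 F=1 H=1] → run F
t=11: vr[A=512/263 C=1024/793 D=1024/793 E=3072/2501 F=2 H=1] → run H
t=12: vr[A=512/263 C=1024/793 D=1024/793 E=3072/2501 F=2 H=2] → run E
t=13: vr[A=512/263 C=1024/793 D=1024/793 F=2 H=2] → run C
t=14: vr[A=512/263 C=1536/793 D=1024/793 F=2 H=2] → run D
t=15: vr[A=512/263 C=1536/793 D=1536/793 F=2 H=2] → run C
t=16: vr[A=512/263 C=2048/793 D=1536/793 F=2 H=2] → run D
t=17: vr[A=512/263 C=2048/793 D=2048/793 F=2 H=2] → run A
t=18: vr[A=1024/263 C=2048/793 D=2048/793 F=2 H=2] → run F
t=19: vr[A=1024/263 C=2048/793 D=2048/793 F=3 H=2] → run H
t=20: vr[A=1024/263 C=2048/793 D=2048/793 F=3 H=3] → run C
t=21: vr[A=1024/263 D=2048/793 F=3 H=3] → run D
t=22: vr[A=1024/263 D=2560/793 F=3 H=3] → run F
t=23: vr[A=1024/263 D=2560/793 F=4 H=3] → run H
t=24: vr[A=1024/263 D=2560/793 F=4 H=4] → run D
t=25: vr[A=1024/263 D=3072/793 F=4 H=4] → run D
t=26: vr[A=1024/263 D=3584/793 F=4 H=4] → run A
t=27: vr[A=1536/263 D=3584/793 F=4 H=4] → run F
t=28: vr[A=1536/263 D=3584/793 F=5 H=4] → run H
t=29: vr[A=1536/263 D=3584/793 F=5] → run D
t=30: vr[A=1536/263 F=5] → run F
t=31: vr[A=1536/263] → run A
t=32: vr[A=2048/263] → run A
t=33: vr[A=2560/263] → run A
t=34: vr[A=3072/263] → run A
t=35: (idle)
t=36: (idle)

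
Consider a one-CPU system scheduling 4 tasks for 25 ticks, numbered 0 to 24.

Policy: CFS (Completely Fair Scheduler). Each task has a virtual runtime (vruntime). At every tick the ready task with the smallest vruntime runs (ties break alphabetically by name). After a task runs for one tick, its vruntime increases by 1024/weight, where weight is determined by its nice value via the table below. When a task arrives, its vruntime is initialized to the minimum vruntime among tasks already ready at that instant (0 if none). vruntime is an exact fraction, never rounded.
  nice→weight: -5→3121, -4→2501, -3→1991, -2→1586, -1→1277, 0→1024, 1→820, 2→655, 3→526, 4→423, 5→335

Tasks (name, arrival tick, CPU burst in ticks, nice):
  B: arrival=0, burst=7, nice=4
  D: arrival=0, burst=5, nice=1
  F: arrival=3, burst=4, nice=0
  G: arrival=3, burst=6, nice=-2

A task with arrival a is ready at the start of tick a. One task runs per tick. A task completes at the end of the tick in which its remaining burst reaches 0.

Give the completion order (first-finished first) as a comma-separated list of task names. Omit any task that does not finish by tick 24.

completion order = D, F, G, B

t=0: vr[B=0 D=0] → run B
t=1: vr[B=1024/423 D=0] → run D
t=2: vr[B=1024/423 D=256/205] → run D
t=3: vr[B=1024/423 D=512/205 F=1024/423 G=1024/423] → run B
t=4: vr[B=2048/423 D=512/205 F=1024/423 G=1024/423] → run F
t=5: vr[B=2048/423 D=512/205 F=1447/423 G=1024/423] → run G
t=6: vr[B=2048/423 D=512/205 F=1447/423 G=1028608/335439] → run D
t=7: vr[B=2048/423 D=768/205 F=1447/423 G=1028608/335439] → run G
t=8: vr[B=2048/423 D=768/205 F=1447/423 G=1245184/335439] → run F
t=9: vr[B=2048/423 D=768/205 F=1870/423 G=1245184/335439] → run G
t=10: vr[B=2048/423 D=768/205 F=1870/423 G=1461760/335439] → run D
t=11: vr[B=2048/423 D=1024/205 F=1870/423 G=1461760/335439] → run G
t=12: vr[B=2048/423 D=1024/205 F=1870/423 G=1678336/335439] → run F
t=13: vr[B=2048/423 D=1024/205 F=2293/423 G=1678336/335439] → run B
t=14: vr[B=1024/141 D=1024/205 F=2293/423 G=1678336/335439] → run D
t=15: vr[B=1024/141 F=2293/423 G=1678336/335439] → run G
t=16: vr[B=1024/141 F=2293/423 G=1894912/335439] → run F
t=17: vr[B=1024/141 G=1894912/335439] → run G
t=18: vr[B=1024/141] → run B
t=19: vr[B=4096/423] → run B
t=20: vr[B=5120/423] → run B
t=21: vr[B=2048/141] → run B
t=22: (idle)
t=23: (idle)
t=24: (idle)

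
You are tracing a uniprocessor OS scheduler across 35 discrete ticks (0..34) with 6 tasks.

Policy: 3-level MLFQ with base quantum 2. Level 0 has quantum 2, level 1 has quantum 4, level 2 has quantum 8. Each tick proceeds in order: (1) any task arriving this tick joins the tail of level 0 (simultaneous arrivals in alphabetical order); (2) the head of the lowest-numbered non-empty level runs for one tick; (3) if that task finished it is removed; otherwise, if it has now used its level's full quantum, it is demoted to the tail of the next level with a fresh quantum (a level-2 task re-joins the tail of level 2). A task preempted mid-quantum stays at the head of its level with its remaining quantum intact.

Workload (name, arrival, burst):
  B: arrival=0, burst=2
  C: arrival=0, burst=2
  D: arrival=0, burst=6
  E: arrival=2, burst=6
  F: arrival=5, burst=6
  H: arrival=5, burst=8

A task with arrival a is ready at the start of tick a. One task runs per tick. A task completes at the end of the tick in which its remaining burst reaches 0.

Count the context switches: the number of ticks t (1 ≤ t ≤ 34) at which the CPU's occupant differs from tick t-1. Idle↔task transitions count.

t=0: L0/L1/L2 = BCD/-/- → run B
t=1: L0/L1/L2 = BCD/-/- → run B
t=2: L0/L1/L2 = CDE/-/- → run C
t=3: L0/L1/L2 = CDE/-/- → run C
t=4: L0/L1/L2 = DE/-/- → run D
t=5: L0/L1/L2 = DEFH/-/- → run D
t=6: L0/L1/L2 = EFH/D/- → run E
t=7: L0/L1/L2 = EFH/D/- → run E
t=8: L0/L1/L2 = FH/DE/- → run F
t=9: L0/L1/L2 = FH/DE/- → run F
t=10: L0/L1/L2 = H/DEF/- → run H
t=11: L0/L1/L2 = H/DEF/- → run H
t=12: L0/L1/L2 = -/DEFH/- → run D
t=13: L0/L1/L2 = -/DEFH/- → run D
t=14: L0/L1/L2 = -/DEFH/- → run D
t=15: L0/L1/L2 = -/DEFH/- → run D
t=16: L0/L1/L2 = -/EFH/- → run E
t=17: L0/L1/L2 = -/EFH/- → run E
t=18: L0/L1/L2 = -/EFH/- → run E
t=19: L0/L1/L2 = -/EFH/- → run E
t=20: L0/L1/L2 = -/FH/- → run F
t=21: L0/L1/L2 = -/FH/- → run F
t=22: L0/L1/L2 = -/FH/- → run F
t=23: L0/L1/L2 = -/FH/- → run F
t=24: L0/L1/L2 = -/H/- → run H
t=25: L0/L1/L2 = -/H/- → run H
t=26: L0/L1/L2 = -/H/- → run H
t=27: L0/L1/L2 = -/H/- → run H
t=28: L0/L1/L2 = -/-/H → run H
t=29: L0/L1/L2 = -/-/H → run H
t=30: (idle)
t=31: (idle)
t=32: (idle)
t=33: (idle)
t=34: (idle)

context switches = 10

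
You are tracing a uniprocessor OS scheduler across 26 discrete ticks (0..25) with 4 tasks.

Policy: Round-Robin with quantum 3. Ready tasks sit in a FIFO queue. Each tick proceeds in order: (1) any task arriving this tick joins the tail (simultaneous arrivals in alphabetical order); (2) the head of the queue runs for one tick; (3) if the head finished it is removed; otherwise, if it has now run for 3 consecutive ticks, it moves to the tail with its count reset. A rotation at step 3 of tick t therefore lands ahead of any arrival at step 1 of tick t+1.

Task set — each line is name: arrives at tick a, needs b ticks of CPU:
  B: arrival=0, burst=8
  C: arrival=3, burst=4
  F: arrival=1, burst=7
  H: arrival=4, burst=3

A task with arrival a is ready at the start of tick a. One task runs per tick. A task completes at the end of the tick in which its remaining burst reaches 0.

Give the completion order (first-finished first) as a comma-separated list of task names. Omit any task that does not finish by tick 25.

t=0: queue=[B] q_used=0 → run B
t=1: queue=[B,F] q_used=1 → run B
t=2: queue=[B,F] q_used=2 → run B
t=3: queue=[F,B,C] q_used=0 → run F
t=4: queue=[F,B,C,H] q_used=1 → run F
t=5: queue=[F,B,C,H] q_used=2 → run F
t=6: queue=[B,C,H,F] q_used=0 → run B
t=7: queue=[B,C,H,F] q_used=1 → run B
t=8: queue=[B,C,H,F] q_used=2 → run B
t=9: queue=[C,H,F,B] q_used=0 → run C
t=10: queue=[C,H,F,B] q_used=1 → run C
t=11: queue=[C,H,F,B] q_used=2 → run C
t=12: queue=[H,F,B,C] q_used=0 → run H
t=13: queue=[H,F,B,C] q_used=1 → run H
t=14: queue=[H,F,B,C] q_used=2 → run H
t=15: queue=[F,B,C] q_used=0 → run F
t=16: queue=[F,B,C] q_used=1 → run F
t=17: queue=[F,B,C] q_used=2 → run F
t=18: queue=[B,C,F] q_used=0 → run B
t=19: queue=[B,C,F] q_used=1 → run B
t=20: queue=[C,F] q_used=0 → run C
t=21: queue=[F] q_used=0 → run F
t=22: (idle)
t=23: (idle)
t=24: (idle)
t=25: (idle)

completion order = H, B, C, F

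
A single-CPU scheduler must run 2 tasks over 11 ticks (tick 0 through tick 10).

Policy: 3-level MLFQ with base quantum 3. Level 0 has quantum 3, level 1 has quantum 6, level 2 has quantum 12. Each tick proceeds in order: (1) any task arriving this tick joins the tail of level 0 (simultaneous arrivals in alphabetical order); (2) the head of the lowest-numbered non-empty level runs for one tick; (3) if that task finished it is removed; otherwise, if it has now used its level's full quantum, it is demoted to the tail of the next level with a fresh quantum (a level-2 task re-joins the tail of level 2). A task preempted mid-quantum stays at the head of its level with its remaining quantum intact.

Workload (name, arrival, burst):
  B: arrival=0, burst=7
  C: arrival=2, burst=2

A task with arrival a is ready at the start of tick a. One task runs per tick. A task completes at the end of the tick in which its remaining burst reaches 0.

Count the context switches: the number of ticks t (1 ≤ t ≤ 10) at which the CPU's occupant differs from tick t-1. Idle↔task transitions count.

context switches = 3

t=0: L0/L1/L2 = B/-/- → run B
t=1: L0/L1/L2 = B/-/- → run B
t=2: L0/L1/L2 = BC/-/- → run B
t=3: L0/L1/L2 = C/B/- → run C
t=4: L0/L1/L2 = C/B/- → run C
t=5: L0/L1/L2 = -/B/- → run B
t=6: L0/L1/L2 = -/B/- → run B
t=7: L0/L1/L2 = -/B/- → run B
t=8: L0/L1/L2 = -/B/- → run B
t=9: (idle)
t=10: (idle)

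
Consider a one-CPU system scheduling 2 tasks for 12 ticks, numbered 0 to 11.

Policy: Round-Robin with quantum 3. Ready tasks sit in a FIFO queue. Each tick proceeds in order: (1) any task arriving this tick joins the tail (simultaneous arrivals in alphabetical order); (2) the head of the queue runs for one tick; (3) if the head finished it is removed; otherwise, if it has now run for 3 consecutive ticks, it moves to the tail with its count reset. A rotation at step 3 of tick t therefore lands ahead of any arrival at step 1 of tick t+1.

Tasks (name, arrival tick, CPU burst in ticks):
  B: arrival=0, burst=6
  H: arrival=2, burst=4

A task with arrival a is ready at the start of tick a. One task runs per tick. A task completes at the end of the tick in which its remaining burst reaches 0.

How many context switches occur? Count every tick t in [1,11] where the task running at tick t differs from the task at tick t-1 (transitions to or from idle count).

t=0: queue=[B] q_used=0 → run B
t=1: queue=[B] q_used=1 → run B
t=2: queue=[B,H] q_used=2 → run B
t=3: queue=[H,B] q_used=0 → run H
t=4: queue=[H,B] q_used=1 → run H
t=5: queue=[H,B] q_used=2 → run H
t=6: queue=[B,H] q_used=0 → run B
t=7: queue=[B,H] q_used=1 → run B
t=8: queue=[B,H] q_used=2 → run B
t=9: queue=[H] q_used=0 → run H
t=10: (idle)
t=11: (idle)

context switches = 4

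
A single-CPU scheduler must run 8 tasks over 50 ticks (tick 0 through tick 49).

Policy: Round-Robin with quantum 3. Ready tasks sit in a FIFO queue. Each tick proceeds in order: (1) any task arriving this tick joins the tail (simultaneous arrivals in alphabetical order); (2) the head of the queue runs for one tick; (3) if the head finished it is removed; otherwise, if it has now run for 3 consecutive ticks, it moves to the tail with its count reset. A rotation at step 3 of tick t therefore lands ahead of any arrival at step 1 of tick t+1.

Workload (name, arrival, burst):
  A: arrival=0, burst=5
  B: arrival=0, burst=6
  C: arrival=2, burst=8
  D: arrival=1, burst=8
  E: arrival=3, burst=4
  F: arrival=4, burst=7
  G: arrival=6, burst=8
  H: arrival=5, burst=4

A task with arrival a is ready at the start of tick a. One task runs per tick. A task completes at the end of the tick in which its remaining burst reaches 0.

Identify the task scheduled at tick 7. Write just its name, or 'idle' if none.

running at tick 7 = D

t=0: queue=[A,B] q_used=0 → run A
t=1: queue=[A,B,D] q_used=1 → run A
t=2: queue=[A,B,D,C] q_used=2 → run A
t=3: queue=[B,D,C,A,E] q_used=0 → run B
t=4: queue=[B,D,C,A,E,F] q_used=1 → run B
t=5: queue=[B,D,C,A,E,F,H] q_used=2 → run B
t=6: queue=[D,C,A,E,F,H,B,G] q_used=0 → run D
t=7: queue=[D,C,A,E,F,H,B,G] q_used=1 → run D
t=8: queue=[D,C,A,E,F,H,B,G] q_used=2 → run D
t=9: queue=[C,A,E,F,H,B,G,D] q_used=0 → run C
t=10: queue=[C,A,E,F,H,B,G,D] q_used=1 → run C
t=11: queue=[C,A,E,F,H,B,G,D] q_used=2 → run C
t=12: queue=[A,E,F,H,B,G,D,C] q_used=0 → run A
t=13: queue=[A,E,F,H,B,G,D,C] q_used=1 → run A
t=14: queue=[E,F,H,B,G,D,C] q_used=0 → run E
t=15: queue=[E,F,H,B,G,D,C] q_used=1 → run E
t=16: queue=[E,F,H,B,G,D,C] q_used=2 → run E
t=17: queue=[F,H,B,G,D,C,E] q_used=0 → run F
t=18: queue=[F,H,B,G,D,C,E] q_used=1 → run F
t=19: queue=[F,H,B,G,D,C,E] q_used=2 → run F
t=20: queue=[H,B,G,D,C,E,F] q_used=0 → run H
t=21: queue=[H,B,G,D,C,E,F] q_used=1 → run H
t=22: queue=[H,B,G,D,C,E,F] q_used=2 → run H
t=23: queue=[B,G,D,C,E,F,H] q_used=0 → run B
t=24: queue=[B,G,D,C,E,F,H] q_used=1 → run B
t=25: queue=[B,G,D,C,E,F,H] q_used=2 → run B
t=26: queue=[G,D,C,E,F,H] q_used=0 → run G
t=27: queue=[G,D,C,E,F,H] q_used=1 → run G
t=28: queue=[G,D,C,E,F,H] q_used=2 → run G
t=29: queue=[D,C,E,F,H,G] q_used=0 → run D
t=30: queue=[D,C,E,F,H,G] q_used=1 → run D
t=31: queue=[D,C,E,F,H,G] q_used=2 → run D
t=32: queue=[C,E,F,H,G,D] q_used=0 → run C
t=33: queue=[C,E,F,H,G,D] q_used=1 → run C
t=34: queue=[C,E,F,H,G,D] q_used=2 → run C
t=35: queue=[E,F,H,G,D,C] q_used=0 → run E
t=36: queue=[F,H,G,D,C] q_used=0 → run F
t=37: queue=[F,H,G,D,C] q_used=1 → run F
t=38: queue=[F,H,G,D,C] q_used=2 → run F
t=39: queue=[H,G,D,C,F] q_used=0 → run H
t=40: queue=[G,D,C,F] q_used=0 → run G
t=41: queue=[G,D,C,F] q_used=1 → run G
t=42: queue=[G,D,C,F] q_used=2 → run G
t=43: queue=[D,C,F,G] q_used=0 → run D
t=44: queue=[D,C,F,G] q_used=1 → run D
t=45: queue=[C,F,G] q_used=0 → run C
t=46: queue=[C,F,G] q_used=1 → run C
t=47: queue=[F,G] q_used=0 → run F
t=48: queue=[G] q_used=0 → run G
t=49: queue=[G] q_used=1 → run G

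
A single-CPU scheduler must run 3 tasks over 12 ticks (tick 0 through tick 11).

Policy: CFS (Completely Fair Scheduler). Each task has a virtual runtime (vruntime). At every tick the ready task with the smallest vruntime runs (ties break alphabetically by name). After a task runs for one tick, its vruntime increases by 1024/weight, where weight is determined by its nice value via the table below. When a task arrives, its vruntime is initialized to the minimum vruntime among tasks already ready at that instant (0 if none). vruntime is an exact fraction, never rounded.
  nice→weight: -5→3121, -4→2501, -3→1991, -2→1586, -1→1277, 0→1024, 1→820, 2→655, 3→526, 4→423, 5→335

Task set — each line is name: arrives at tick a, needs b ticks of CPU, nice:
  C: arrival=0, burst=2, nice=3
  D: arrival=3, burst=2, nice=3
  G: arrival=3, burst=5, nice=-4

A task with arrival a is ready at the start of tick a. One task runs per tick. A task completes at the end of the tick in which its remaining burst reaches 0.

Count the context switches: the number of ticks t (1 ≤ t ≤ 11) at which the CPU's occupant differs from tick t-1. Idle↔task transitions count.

context switches = 5

t=0: vr[C=0] → run C
t=1: vr[C=512/263] → run C
t=2: (idle)
t=3: vr[D=0 G=0] → run D
t=4: vr[D=512/263 G=0] → run G
t=5: vr[D=512/263 G=1024/2501] → run G
t=6: vr[D=512/263 G=2048/2501] → run G
t=7: vr[D=512/263 G=3072/2501] → run G
t=8: vr[D=512/263 G=4096/2501] → run G
t=9: vr[D=512/263] → run D
t=10: (idle)
t=11: (idle)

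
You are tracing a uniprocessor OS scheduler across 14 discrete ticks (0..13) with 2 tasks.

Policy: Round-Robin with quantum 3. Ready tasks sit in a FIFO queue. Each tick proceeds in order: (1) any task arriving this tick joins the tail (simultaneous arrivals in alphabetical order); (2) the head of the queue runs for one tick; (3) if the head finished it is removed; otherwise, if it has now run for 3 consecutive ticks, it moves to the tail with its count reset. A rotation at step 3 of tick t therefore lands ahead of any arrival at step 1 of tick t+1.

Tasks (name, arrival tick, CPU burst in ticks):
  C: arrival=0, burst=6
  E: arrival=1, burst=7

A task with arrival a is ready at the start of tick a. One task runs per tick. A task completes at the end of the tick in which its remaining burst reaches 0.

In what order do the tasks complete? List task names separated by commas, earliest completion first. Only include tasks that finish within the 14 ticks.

t=0: queue=[C] q_used=0 → run C
t=1: queue=[C,E] q_used=1 → run C
t=2: queue=[C,E] q_used=2 → run C
t=3: queue=[E,C] q_used=0 → run E
t=4: queue=[E,C] q_used=1 → run E
t=5: queue=[E,C] q_used=2 → run E
t=6: queue=[C,E] q_used=0 → run C
t=7: queue=[C,E] q_used=1 → run C
t=8: queue=[C,E] q_used=2 → run C
t=9: queue=[E] q_used=0 → run E
t=10: queue=[E] q_used=1 → run E
t=11: queue=[E] q_used=2 → run E
t=12: queue=[E] q_used=0 → run E
t=13: (idle)

completion order = C, E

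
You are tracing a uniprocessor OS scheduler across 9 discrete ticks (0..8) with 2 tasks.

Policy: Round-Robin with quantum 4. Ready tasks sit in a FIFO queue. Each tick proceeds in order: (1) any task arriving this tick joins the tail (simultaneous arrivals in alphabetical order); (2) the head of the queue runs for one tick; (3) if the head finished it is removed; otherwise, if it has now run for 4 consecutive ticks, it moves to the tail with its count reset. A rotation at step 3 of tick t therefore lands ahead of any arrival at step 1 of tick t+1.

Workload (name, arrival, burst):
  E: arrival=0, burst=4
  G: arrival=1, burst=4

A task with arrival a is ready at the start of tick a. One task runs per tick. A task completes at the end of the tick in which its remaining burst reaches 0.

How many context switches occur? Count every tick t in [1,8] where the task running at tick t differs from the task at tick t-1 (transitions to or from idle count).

t=0: queue=[E] q_used=0 → run E
t=1: queue=[E,G] q_used=1 → run E
t=2: queue=[E,G] q_used=2 → run E
t=3: queue=[E,G] q_used=3 → run E
t=4: queue=[G] q_used=0 → run G
t=5: queue=[G] q_used=1 → run G
t=6: queue=[G] q_used=2 → run G
t=7: queue=[G] q_used=3 → run G
t=8: (idle)

context switches = 2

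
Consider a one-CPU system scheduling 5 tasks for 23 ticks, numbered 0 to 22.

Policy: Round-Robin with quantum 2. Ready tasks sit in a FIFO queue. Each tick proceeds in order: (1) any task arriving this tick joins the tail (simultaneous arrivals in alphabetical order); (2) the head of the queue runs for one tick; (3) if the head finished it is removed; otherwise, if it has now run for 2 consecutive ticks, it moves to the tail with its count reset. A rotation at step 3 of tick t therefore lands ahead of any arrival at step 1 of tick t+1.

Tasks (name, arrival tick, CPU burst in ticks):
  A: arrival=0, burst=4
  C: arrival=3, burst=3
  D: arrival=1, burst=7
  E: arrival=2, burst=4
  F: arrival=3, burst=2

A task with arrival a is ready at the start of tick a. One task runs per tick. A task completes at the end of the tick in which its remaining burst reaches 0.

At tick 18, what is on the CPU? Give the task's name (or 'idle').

running at tick 18 = D

t=0: queue=[A] q_used=0 → run A
t=1: queue=[A,D] q_used=1 → run A
t=2: queue=[D,A,E] q_used=0 → run D
t=3: queue=[D,A,E,C,F] q_used=1 → run D
t=4: queue=[A,E,C,F,D] q_used=0 → run A
t=5: queue=[A,E,C,F,D] q_used=1 → run A
t=6: queue=[E,C,F,D] q_used=0 → run E
t=7: queue=[E,C,F,D] q_used=1 → run E
t=8: queue=[C,F,D,E] q_used=0 → run C
t=9: queue=[C,F,D,E] q_used=1 → run C
t=10: queue=[F,D,E,C] q_used=0 → run F
t=11: queue=[F,D,E,C] q_used=1 → run F
t=12: queue=[D,E,C] q_used=0 → run D
t=13: queue=[D,E,C] q_used=1 → run D
t=14: queue=[E,C,D] q_used=0 → run E
t=15: queue=[E,C,D] q_used=1 → run E
t=16: queue=[C,D] q_used=0 → run C
t=17: queue=[D] q_used=0 → run D
t=18: queue=[D] q_used=1 → run D
t=19: queue=[D] q_used=0 → run D
t=20: (idle)
t=21: (idle)
t=22: (idle)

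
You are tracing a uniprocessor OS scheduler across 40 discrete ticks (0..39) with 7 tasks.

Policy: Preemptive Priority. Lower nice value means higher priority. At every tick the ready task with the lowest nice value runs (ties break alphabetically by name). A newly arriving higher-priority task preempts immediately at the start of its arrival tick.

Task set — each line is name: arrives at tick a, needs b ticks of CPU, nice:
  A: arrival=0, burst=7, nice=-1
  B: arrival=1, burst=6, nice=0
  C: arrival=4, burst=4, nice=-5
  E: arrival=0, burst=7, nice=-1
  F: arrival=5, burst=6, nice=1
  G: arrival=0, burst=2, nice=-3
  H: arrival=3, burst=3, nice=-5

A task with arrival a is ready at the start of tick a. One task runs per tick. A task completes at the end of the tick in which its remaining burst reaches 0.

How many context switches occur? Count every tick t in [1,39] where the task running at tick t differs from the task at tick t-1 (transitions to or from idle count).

t=0: ready={A,E,G} → run G
t=1: ready={A,B,E,G} → run G
t=2: ready={A,B,E} → run A
t=3: ready={A,B,E,H} → run H
t=4: ready={A,B,C,E,H} → run C
t=5: ready={A,B,C,E,F,H} → run C
t=6: ready={A,B,C,E,F,H} → run C
t=7: ready={A,B,C,E,F,H} → run C
t=8: ready={A,B,E,F,H} → run H
t=9: ready={A,B,E,F,H} → run H
t=10: ready={A,B,E,F} → run A
t=11: ready={A,B,E,F} → run A
t=12: ready={A,B,E,F} → run A
t=13: ready={A,B,E,F} → run A
t=14: ready={A,B,E,F} → run A
t=15: ready={A,B,E,F} → run A
t=16: ready={B,E,F} → run E
t=17: ready={B,E,F} → run E
t=18: ready={B,E,F} → run E
t=19: ready={B,E,F} → run E
t=20: ready={B,E,F} → run E
t=21: ready={B,E,F} → run E
t=22: ready={B,E,F} → run E
t=23: ready={B,F} → run B
t=24: ready={B,F} → run B
t=25: ready={B,F} → run B
t=26: ready={B,F} → run B
t=27: ready={B,F} → run B
t=28: ready={B,F} → run B
t=29: ready={F} → run F
t=30: ready={F} → run F
t=31: ready={F} → run F
t=32: ready={F} → run F
t=33: ready={F} → run F
t=34: ready={F} → run F
t=35: (idle)
t=36: (idle)
t=37: (idle)
t=38: (idle)
t=39: (idle)

context switches = 9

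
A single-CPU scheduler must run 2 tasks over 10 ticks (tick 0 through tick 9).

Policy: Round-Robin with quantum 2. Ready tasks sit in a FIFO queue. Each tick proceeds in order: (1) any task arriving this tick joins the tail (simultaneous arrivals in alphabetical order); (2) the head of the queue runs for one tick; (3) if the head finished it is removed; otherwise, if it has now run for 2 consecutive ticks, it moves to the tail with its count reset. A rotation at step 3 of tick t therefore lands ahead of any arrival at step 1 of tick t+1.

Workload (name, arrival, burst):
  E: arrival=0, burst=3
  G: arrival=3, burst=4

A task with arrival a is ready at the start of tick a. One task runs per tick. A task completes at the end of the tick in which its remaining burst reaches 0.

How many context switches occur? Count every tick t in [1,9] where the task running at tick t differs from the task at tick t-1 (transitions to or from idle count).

context switches = 2

t=0: queue=[E] q_used=0 → run E
t=1: queue=[E] q_used=1 → run E
t=2: queue=[E] q_used=0 → run E
t=3: queue=[G] q_used=0 → run G
t=4: queue=[G] q_used=1 → run G
t=5: queue=[G] q_used=0 → run G
t=6: queue=[G] q_used=1 → run G
t=7: (idle)
t=8: (idle)
t=9: (idle)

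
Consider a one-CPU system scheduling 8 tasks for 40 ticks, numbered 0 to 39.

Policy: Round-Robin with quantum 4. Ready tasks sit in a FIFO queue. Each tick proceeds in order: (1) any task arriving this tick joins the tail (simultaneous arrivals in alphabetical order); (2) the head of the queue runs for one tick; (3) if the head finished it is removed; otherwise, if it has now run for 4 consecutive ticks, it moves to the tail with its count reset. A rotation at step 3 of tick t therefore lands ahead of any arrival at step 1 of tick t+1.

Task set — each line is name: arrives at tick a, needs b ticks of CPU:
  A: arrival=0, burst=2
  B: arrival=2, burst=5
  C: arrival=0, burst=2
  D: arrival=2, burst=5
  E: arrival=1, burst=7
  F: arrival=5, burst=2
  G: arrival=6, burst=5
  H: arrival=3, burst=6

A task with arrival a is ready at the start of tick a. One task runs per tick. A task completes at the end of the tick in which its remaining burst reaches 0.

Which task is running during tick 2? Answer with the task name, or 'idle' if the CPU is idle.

running at tick 2 = C

t=0: queue=[A,C] q_used=0 → run A
t=1: queue=[A,C,E] q_used=1 → run A
t=2: queue=[C,E,B,D] q_used=0 → run C
t=3: queue=[C,E,B,D,H] q_used=1 → run C
t=4: queue=[E,B,D,H] q_used=0 → run E
t=5: queue=[E,B,D,H,F] q_used=1 → run E
t=6: queue=[E,B,D,H,F,G] q_used=2 → run E
t=7: queue=[E,B,D,H,F,G] q_used=3 → run E
t=8: queue=[B,D,H,F,G,E] q_used=0 → run B
t=9: queue=[B,D,H,F,G,E] q_used=1 → run B
t=10: queue=[B,D,H,F,G,E] q_used=2 → run B
t=11: queue=[B,D,H,F,G,E] q_used=3 → run B
t=12: queue=[D,H,F,G,E,B] q_used=0 → run D
t=13: queue=[D,H,F,G,E,B] q_used=1 → run D
t=14: queue=[D,H,F,G,E,B] q_used=2 → run D
t=15: queue=[D,H,F,G,E,B] q_used=3 → run D
t=16: queue=[H,F,G,E,B,D] q_used=0 → run H
t=17: queue=[H,F,G,E,B,D] q_used=1 → run H
t=18: queue=[H,F,G,E,B,D] q_used=2 → run H
t=19: queue=[H,F,G,E,B,D] q_used=3 → run H
t=20: queue=[F,G,E,B,D,H] q_used=0 → run F
t=21: queue=[F,G,E,B,D,H] q_used=1 → run F
t=22: queue=[G,E,B,D,H] q_used=0 → run G
t=23: queue=[G,E,B,D,H] q_used=1 → run G
t=24: queue=[G,E,B,D,H] q_used=2 → run G
t=25: queue=[G,E,B,D,H] q_used=3 → run G
t=26: queue=[E,B,D,H,G] q_used=0 → run E
t=27: queue=[E,B,D,H,G] q_used=1 → run E
t=28: queue=[E,B,D,H,G] q_used=2 → run E
t=29: queue=[B,D,H,G] q_used=0 → run B
t=30: queue=[D,H,G] q_used=0 → run D
t=31: queue=[H,G] q_used=0 → run H
t=32: queue=[H,G] q_used=1 → run H
t=33: queue=[G] q_used=0 → run G
t=34: (idle)
t=35: (idle)
t=36: (idle)
t=37: (idle)
t=38: (idle)
t=39: (idle)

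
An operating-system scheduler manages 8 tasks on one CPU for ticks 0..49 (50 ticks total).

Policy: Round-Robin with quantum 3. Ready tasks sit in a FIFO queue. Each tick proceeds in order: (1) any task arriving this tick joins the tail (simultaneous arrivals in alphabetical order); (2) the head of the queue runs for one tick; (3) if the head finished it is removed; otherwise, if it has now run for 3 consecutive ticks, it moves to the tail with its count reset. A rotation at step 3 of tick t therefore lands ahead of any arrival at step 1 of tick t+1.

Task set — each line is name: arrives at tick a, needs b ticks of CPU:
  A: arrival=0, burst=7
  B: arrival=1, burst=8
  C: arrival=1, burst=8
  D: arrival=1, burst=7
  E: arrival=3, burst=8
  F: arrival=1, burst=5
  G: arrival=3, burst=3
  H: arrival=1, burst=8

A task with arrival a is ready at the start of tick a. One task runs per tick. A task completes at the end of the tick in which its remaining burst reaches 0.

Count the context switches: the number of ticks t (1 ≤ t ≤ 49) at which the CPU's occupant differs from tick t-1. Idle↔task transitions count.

context switches = 18

t=0: queue=[A] q_used=0 → run A
t=1: queue=[A,B,C,D,F,H] q_used=1 → run A
t=2: queue=[A,B,C,D,F,H] q_used=2 → run A
t=3: queue=[B,C,D,F,H,A,E,G] q_used=0 → run B
t=4: queue=[B,C,D,F,H,A,E,G] q_used=1 → run B
t=5: queue=[B,C,D,F,H,A,E,G] q_used=2 → run B
t=6: queue=[C,D,F,H,A,E,G,B] q_used=0 → run C
t=7: queue=[C,D,F,H,A,E,G,B] q_used=1 → run C
t=8: queue=[C,D,F,H,A,E,G,B] q_used=2 → run C
t=9: queue=[D,F,H,A,E,G,B,C] q_used=0 → run D
t=10: queue=[D,F,H,A,E,G,B,C] q_used=1 → run D
t=11: queue=[D,F,H,A,E,G,B,C] q_used=2 → run D
t=12: queue=[F,H,A,E,G,B,C,D] q_used=0 → run F
t=13: queue=[F,H,A,E,G,B,C,D] q_used=1 → run F
t=14: queue=[F,H,A,E,G,B,C,D] q_used=2 → run F
t=15: queue=[H,A,E,G,B,C,D,F] q_used=0 → run H
t=16: queue=[H,A,E,G,B,C,D,F] q_used=1 → run H
t=17: queue=[H,A,E,G,B,C,D,F] q_used=2 → run H
t=18: queue=[A,E,G,B,C,D,F,H] q_used=0 → run A
t=19: queue=[A,E,G,B,C,D,F,H] q_used=1 → run A
t=20: queue=[A,E,G,B,C,D,F,H] q_used=2 → run A
t=21: queue=[E,G,B,C,D,F,H,A] q_used=0 → run E
t=22: queue=[E,G,B,C,D,F,H,A] q_used=1 → run E
t=23: queue=[E,G,B,C,D,F,H,A] q_used=2 → run E
t=24: queue=[G,B,C,D,F,H,A,E] q_used=0 → run G
t=25: queue=[G,B,C,D,F,H,A,E] q_used=1 → run G
t=26: queue=[G,B,C,D,F,H,A,E] q_used=2 → run G
t=27: queue=[B,C,D,F,H,A,E] q_used=0 → run B
t=28: queue=[B,C,D,F,H,A,E] q_used=1 → run B
t=29: queue=[B,C,D,F,H,A,E] q_used=2 → run B
t=30: queue=[C,D,F,H,A,E,B] q_used=0 → run C
t=31: queue=[C,D,F,H,A,E,B] q_used=1 → run C
t=32: queue=[C,D,F,H,A,E,B] q_used=2 → run C
t=33: queue=[D,F,H,A,E,B,C] q_used=0 → run D
t=34: queue=[D,F,H,A,E,B,C] q_used=1 → run D
t=35: queue=[D,F,H,A,E,B,C] q_used=2 → run D
t=36: queue=[F,H,A,E,B,C,D] q_used=0 → run F
t=37: queue=[F,H,A,E,B,C,D] q_used=1 → run F
t=38: queue=[H,A,E,B,C,D] q_used=0 → run H
t=39: queue=[H,A,E,B,C,D] q_used=1 → run H
t=40: queue=[H,A,E,B,C,D] q_used=2 → run H
t=41: queue=[A,E,B,C,D,H] q_used=0 → run A
t=42: queue=[E,B,C,D,H] q_used=0 → run E
t=43: queue=[E,B,C,D,H] q_used=1 → run E
t=44: queue=[E,B,C,D,H] q_used=2 → run E
t=45: queue=[B,C,D,H,E] q_used=0 → run B
t=46: queue=[B,C,D,H,E] q_used=1 → run B
t=47: queue=[C,D,H,E] q_used=0 → run C
t=48: queue=[C,D,H,E] q_used=1 → run C
t=49: queue=[D,H,E] q_used=0 → run D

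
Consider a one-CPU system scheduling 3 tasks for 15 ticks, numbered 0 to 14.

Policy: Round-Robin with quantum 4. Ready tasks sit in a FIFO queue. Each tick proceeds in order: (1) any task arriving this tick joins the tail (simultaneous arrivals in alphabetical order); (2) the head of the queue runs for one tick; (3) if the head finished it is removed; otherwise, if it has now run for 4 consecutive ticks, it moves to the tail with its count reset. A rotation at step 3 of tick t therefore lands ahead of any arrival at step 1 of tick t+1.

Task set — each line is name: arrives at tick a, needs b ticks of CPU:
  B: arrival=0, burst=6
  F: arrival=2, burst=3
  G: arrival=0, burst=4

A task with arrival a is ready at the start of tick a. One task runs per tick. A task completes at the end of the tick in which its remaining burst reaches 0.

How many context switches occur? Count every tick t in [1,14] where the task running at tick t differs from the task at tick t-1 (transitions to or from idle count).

context switches = 4

t=0: queue=[B,G] q_used=0 → run B
t=1: queue=[B,G] q_used=1 → run B
t=2: queue=[B,G,F] q_used=2 → run B
t=3: queue=[B,G,F] q_used=3 → run B
t=4: queue=[G,F,B] q_used=0 → run G
t=5: queue=[G,F,B] q_used=1 → run G
t=6: queue=[G,F,B] q_used=2 → run G
t=7: queue=[G,F,B] q_used=3 → run G
t=8: queue=[F,B] q_used=0 → run F
t=9: queue=[F,B] q_used=1 → run F
t=10: queue=[F,B] q_used=2 → run F
t=11: queue=[B] q_used=0 → run B
t=12: queue=[B] q_used=1 → run B
t=13: (idle)
t=14: (idle)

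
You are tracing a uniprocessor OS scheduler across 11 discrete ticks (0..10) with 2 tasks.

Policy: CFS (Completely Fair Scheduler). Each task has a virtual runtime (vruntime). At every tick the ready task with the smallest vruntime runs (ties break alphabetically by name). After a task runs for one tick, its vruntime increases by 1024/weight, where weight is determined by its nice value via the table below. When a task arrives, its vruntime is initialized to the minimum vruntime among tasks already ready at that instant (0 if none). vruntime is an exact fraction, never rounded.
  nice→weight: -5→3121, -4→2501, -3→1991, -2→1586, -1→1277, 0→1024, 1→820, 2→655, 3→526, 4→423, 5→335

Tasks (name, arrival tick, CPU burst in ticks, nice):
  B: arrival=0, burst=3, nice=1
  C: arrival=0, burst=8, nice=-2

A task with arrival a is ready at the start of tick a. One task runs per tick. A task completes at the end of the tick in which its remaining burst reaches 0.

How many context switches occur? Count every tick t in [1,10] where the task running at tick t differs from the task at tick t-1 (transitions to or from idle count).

context switches = 5

t=0: vr[B=0 C=0] → run B
t=1: vr[B=256/205 C=0] → run C
t=2: vr[B=256/205 C=512/793] → run C
t=3: vr[B=256/205 C=1024/793] → run B
t=4: vr[B=512/205 C=1024/793] → run C
t=5: vr[B=512/205 C=1536/793] → run C
t=6: vr[B=512/205 C=2048/793] → run B
t=7: vr[C=2048/793] → run C
t=8: vr[C=2560/793] → run C
t=9: vr[C=3072/793] → run C
t=10: vr[C=3584/793] → run C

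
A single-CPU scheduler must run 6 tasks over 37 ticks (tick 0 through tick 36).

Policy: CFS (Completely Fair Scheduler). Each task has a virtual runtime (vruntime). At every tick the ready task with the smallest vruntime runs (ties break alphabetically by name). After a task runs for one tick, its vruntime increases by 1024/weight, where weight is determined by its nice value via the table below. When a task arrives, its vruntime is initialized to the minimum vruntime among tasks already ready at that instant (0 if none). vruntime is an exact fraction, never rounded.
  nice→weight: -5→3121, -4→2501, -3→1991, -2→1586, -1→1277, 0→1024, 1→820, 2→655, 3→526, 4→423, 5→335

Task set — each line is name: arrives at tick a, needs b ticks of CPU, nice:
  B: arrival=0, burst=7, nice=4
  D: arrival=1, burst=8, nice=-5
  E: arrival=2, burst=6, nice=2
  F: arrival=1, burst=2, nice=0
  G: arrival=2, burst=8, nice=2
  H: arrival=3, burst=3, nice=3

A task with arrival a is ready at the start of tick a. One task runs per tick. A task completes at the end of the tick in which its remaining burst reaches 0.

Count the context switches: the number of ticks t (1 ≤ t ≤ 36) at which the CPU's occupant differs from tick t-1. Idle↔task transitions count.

t=0: vr[B=0] → run B
t=1: vr[B=1024/423 D=1024/423 F=1024/423] → run B
t=2: vr[B=2048/423 D=1024/423 E=1024/423 F=1024/423 G=1024/423] → run D
t=3: vr[B=2048/423 D=3629056/1320183 E=1024/423 F=1024/423 G=1024/423 H=1024/423] → run E
t=4: vr[B=2048/423 D=3629056/1320183 E=1103872/277065 F=1024/423 G=1024/423 H=1024/423] → run F
t=5: vr[B=2048/423 D=3629056/1320183 E=1103872/277065 F=1447/423 G=1024/423 H=1024/423] → run G
t=6: vr[B=2048/423 D=3629056/1320183 E=1103872/277065 F=1447/423 G=1103872/277065 H=1024/423] → run H
t=7: vr[B=2048/423 D=3629056/1320183 E=1103872/277065 F=1447/423 G=1103872/277065 H=485888/111249] → run D
t=8: vr[B=2048/423 D=4062208/1320183 E=1103872/277065 F=1447/423 G=1103872/277065 H=485888/111249] → run D
t=9: vr[B=2048/423 D=4495360/1320183 E=1103872/277065 F=1447/423 G=1103872/277065 H=485888/111249] → run D
t=10: vr[B=2048/423 D=4928512/1320183 E=1103872/277065 F=1447/423 G=1103872/277065 H=485888/111249] → run F
t=11: vr[B=2048/423 D=4928512/1320183 E=1103872/277065 G=1103872/277065 H=485888/111249] → run D
t=12: vr[B=2048/423 D=5361664/1320183 E=1103872/277065 G=1103872/277065 H=485888/111249] → run E
t=13: vr[B=2048/423 D=5361664/1320183 E=1537024/277065 G=1103872/277065 H=485888/111249] → run G
t=14: vr[B=2048/423 D=5361664/1320183 E=1537024/277065 G=1537024/277065 H=485888/111249] → run D
t=15: vr[B=2048/423 D=5794816/1320183 E=1537024/277065 G=1537024/277065 H=485888/111249] → run H
t=16: vr[B=2048/423 D=5794816/1320183 E=1537024/277065 G=1537024/277065 H=702464/111249] → run D
t=17: vr[B=2048/423 D=6227968/1320183 E=1537024/277065 G=1537024/277065 H=702464/111249] → run D
t=18: vr[B=2048/423 E=1537024/277065 G=1537024/277065 H=702464/111249] → run B
t=19: vr[B=1024/141 E=1537024/277065 G=1537024/277065 H=702464/111249] → run E
t=20: vr[B=1024/141 E=1970176/277065 G=1537024/277065 H=702464/111249] → run G
t=21: vr[B=1024/141 E=1970176/277065 G=1970176/277065 H=702464/111249] → run H
t=22: vr[B=1024/141 E=1970176/277065 G=1970176/277065] → run E
t=23: vr[B=1024/141 E=2403328/277065 G=1970176/277065] → run G
t=24: vr[B=1024/141 E=2403328/277065 G=2403328/277065] → run B
t=25: vr[B=4096/423 E=2403328/277065 G=2403328/277065] → run E
t=26: vr[B=4096/423 E=567296/55413 G=2403328/277065] → run G
t=27: vr[B=4096/423 E=567296/55413 G=567296/55413] → run B
t=28: vr[B=5120/423 E=567296/55413 G=567296/55413] → run E
t=29: vr[B=5120/423 G=567296/55413] → run G
t=30: vr[B=5120/423 G=3269632/277065] → run G
t=31: vr[B=5120/423 G=3702784/277065] → run B
t=32: vr[B=2048/141 G=3702784/277065] → run G
t=33: vr[B=2048/141] → run B
t=34: (idle)
t=35: (idle)
t=36: (idle)

context switches = 29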